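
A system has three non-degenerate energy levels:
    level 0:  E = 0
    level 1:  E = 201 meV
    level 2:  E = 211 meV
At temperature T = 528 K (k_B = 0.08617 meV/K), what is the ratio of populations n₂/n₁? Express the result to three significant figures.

k_BT = 0.08617 × 528 K = 45.498 meV.
n₂/n₁ = exp[−(E₂−E₁)/kT] = exp(−(10 meV)/(45.498 meV)) = exp(-0.21979) = 0.803.

0.803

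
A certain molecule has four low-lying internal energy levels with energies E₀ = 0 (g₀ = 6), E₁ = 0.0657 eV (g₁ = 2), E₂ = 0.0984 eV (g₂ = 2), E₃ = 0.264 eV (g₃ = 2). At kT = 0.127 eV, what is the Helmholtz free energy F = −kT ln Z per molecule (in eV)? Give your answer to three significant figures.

Eᵢ/kT = 0, 0.51732, 0.77480, 2.0787.
Z = Σ gᵢe^(−Eᵢ/kT) = 6·e^(−0) + 2·e^(−0.51732) + 2·e^(−0.77480) + 2·e^(−2.0787) = 6.0000 + 1.1922 + 0.92159 + 0.25019 = 8.3640.
F = −kT ln Z = −0.127 × ln(8.3640) = −0.127 × 2.1239 = -0.270 eV.

-0.270 eV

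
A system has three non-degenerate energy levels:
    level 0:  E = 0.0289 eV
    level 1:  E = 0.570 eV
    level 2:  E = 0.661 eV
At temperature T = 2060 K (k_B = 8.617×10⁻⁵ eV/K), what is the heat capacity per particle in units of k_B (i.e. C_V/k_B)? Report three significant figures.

0.692

k_BT = 8.617×10⁻⁵ × 2060 K = 0.17751 eV.
Eᵢ/kT = 0.16281, 3.2111, 3.7237.
Z = Σ e^(−Eᵢ/kT) = e^(−0.16281) + e^(−3.2111) + e^(−3.7237) = 0.84975 + 0.040312 + 0.024144 = 0.91421.
⟨E⟩ = 0.069453 eV, ⟨E²⟩ = 0.026642 eV².
C_V/k_B = (⟨E²⟩ − ⟨E⟩²)/(kT)² = (0.026642 − 0.0048237)/0.031510 = 0.692.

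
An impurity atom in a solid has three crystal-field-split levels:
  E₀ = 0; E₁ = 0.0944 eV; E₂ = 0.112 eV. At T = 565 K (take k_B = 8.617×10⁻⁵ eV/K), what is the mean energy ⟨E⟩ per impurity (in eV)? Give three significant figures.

0.0199 eV

k_BT = 8.617×10⁻⁵ × 565 K = 0.048686 eV.
Eᵢ/kT = 0, 1.9390, 2.3005.
Z = Σ e^(−Eᵢ/kT) = e^(−0) + e^(−1.9390) + e^(−2.3005) = 1.0000 + 0.14385 + 0.10021 = 1.2441.
⟨E⟩ = Σ Eᵢ e^(−Eᵢ/kT) / Z = (0·1.0000 + 0.0944·0.14385 + 0.112·0.10021) / 1.2441 = 0.0199 eV.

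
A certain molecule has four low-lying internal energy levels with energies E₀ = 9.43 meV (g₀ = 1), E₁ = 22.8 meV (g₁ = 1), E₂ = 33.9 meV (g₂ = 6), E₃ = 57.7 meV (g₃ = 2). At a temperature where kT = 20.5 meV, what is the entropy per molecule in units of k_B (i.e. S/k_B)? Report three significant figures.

Eᵢ/kT = 0.46000, 1.1122, 1.6537, 2.8146.
Z = Σ gᵢe^(−Eᵢ/kT) = 1·e^(−0.46000) + 1·e^(−1.1122) + 6·e^(−1.6537) + 2·e^(−2.8146) = 0.63128 + 0.32883 + 1.1480 + 0.11986 = 2.2280.
⟨E⟩ = Σ EᵢPᵢ = 26.608 meV.
S/k_B = ln Z + ⟨E⟩/kT = ln(2.2280) + 26.608/20.5 = 0.80110 + 1.2980 = 2.10.

2.10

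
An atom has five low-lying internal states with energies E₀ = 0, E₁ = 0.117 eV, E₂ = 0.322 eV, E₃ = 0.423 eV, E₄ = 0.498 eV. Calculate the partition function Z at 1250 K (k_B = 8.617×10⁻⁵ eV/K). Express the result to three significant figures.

k_BT = 8.617×10⁻⁵ × 1250 K = 0.10771 eV.
Eᵢ/kT = 0, 1.0863, 2.9895, 3.9272, 4.6235.
Z = Σ e^(−Eᵢ/kT) = e^(−0) + e^(−1.0863) + e^(−2.9895) + e^(−3.9272) + e^(−4.6235) = 1.0000 + 0.33746 + 0.050313 + 0.019699 + 0.0098184 = 1.4173.

Z = 1.42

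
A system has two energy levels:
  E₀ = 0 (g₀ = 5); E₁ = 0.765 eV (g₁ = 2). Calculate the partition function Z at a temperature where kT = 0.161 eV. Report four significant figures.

Eᵢ/kT = 0, 4.75155.
Z = Σ gᵢe^(−Eᵢ/kT) = 5·e^(−0) + 2·e^(−4.75155) = 5.00000 + 0.0172766 = 5.01728.

Z = 5.017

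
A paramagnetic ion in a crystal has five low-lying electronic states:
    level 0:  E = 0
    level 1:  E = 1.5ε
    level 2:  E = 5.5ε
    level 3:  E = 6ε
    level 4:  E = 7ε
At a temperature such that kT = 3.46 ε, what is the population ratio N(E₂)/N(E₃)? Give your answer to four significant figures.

1.155

n₂/n₃ = exp[−(E₂−E₃)/kT] = exp(−(-0.5ε)/(3.46ε)) = exp(0.144509) = 1.155.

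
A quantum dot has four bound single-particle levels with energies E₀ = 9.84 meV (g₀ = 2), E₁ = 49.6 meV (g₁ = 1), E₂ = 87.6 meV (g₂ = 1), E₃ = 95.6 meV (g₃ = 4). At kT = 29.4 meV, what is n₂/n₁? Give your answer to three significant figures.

0.275

n₂/n₁ = (g₂/g₁) exp[−(E₂−E₁)/kT] = (1/1) × exp(−(38.0 meV)/(29.4 meV)) = (1/1) × exp(-1.2925) = 0.275.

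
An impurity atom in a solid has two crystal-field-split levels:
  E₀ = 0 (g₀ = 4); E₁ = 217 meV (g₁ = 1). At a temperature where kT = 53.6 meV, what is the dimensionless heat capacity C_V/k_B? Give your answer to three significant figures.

Eᵢ/kT = 0, 4.0485.
Z = Σ gᵢe^(−Eᵢ/kT) = 4·e^(−0) + 1·e^(−4.0485) = 4.0000 + 0.017449 = 4.0174.
⟨E⟩ = 0.94251 meV, ⟨E²⟩ = 204.52 meV².
C_V/k_B = (⟨E²⟩ − ⟨E⟩²)/(kT)² = (204.52 − 0.88833)/2873.0 = 0.0709.

0.0709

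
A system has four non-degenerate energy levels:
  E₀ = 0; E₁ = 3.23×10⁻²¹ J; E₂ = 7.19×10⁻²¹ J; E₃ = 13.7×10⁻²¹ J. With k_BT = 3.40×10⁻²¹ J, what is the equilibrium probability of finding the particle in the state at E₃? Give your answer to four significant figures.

0.01166

Eᵢ/kT = 0, 0.950000, 2.11471, 4.02941.
Z = Σ e^(−Eᵢ/kT) = e^(−0) + e^(−0.950000) + e^(−2.11471) + e^(−4.02941) = 1.00000 + 0.386741 + 0.120668 + 0.0177848 = 1.52519.
P₃ = e^(−E₃/kT) / Z = 0.0177848/1.52519 = 0.01166.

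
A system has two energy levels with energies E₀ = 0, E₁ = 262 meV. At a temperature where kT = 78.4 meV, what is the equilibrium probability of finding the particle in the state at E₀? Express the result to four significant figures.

0.9658

Eᵢ/kT = 0, 3.34184.
Z = Σ e^(−Eᵢ/kT) = e^(−0) + e^(−3.34184) = 1.00000 + 0.0353718 = 1.03537.
P₀ = e^(−E₀/kT) / Z = 1.00000/1.03537 = 0.9658.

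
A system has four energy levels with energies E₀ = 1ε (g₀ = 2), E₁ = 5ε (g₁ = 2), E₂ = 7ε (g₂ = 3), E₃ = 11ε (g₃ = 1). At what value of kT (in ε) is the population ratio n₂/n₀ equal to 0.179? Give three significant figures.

2.82 ε

n₂/n₀ = (g₂/g₀) exp[−(E₂−E₀)/kT] = 0.179.
⇒ (E₂−E₀)/kT = ln((3/2)/0.179) = ln(8.3799) = 2.1258.
kT = 6ε / 2.1258 = 2.82 ε.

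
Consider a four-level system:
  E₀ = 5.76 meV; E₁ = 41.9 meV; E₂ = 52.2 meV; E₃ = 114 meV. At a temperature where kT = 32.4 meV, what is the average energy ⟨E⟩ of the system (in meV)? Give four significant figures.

22.46 meV

Eᵢ/kT = 0.177778, 1.29321, 1.61111, 3.51852.
Z = Σ e^(−Eᵢ/kT) = e^(−0.177778) + e^(−1.29321) + e^(−1.61111) + e^(−3.51852) = 0.837128 + 0.274389 + 0.199666 + 0.0296433 = 1.34083.
⟨E⟩ = Σ Eᵢ e^(−Eᵢ/kT) / Z = (5.76·0.837128 + 41.9·0.274389 + 52.2·0.199666 + 114·0.0296433) / 1.34083 = 22.46 meV.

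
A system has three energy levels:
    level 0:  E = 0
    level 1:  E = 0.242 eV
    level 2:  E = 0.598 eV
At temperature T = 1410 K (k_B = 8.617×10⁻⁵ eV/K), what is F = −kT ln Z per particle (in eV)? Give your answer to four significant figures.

k_BT = 8.617×10⁻⁵ × 1410 K = 0.121500 eV.
Eᵢ/kT = 0, 1.99177, 4.92181.
Z = Σ e^(−Eᵢ/kT) = e^(−0) + e^(−1.99177) + e^(−4.92181) = 1.00000 + 0.136454 + 0.00728593 = 1.14374.
F = −kT ln Z = −0.121500 × ln(1.14374) = −0.121500 × 0.134304 = -0.01632 eV.

-0.01632 eV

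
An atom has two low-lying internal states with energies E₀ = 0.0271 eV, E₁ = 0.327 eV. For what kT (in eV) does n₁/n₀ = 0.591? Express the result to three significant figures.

n₁/n₀ = exp[−(E₁−E₀)/kT] = 0.591.
⇒ (E₁−E₀)/kT = ln(1/0.591) = ln(1.6920) = 0.52591.
kT = 0.2999 eV / 0.52591 = 0.570 eV.

0.570 eV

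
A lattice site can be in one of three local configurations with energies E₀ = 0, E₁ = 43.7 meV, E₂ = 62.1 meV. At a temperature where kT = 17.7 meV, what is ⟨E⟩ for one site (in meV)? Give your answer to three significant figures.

4.99 meV

Eᵢ/kT = 0, 2.4689, 3.5085.
Z = Σ e^(−Eᵢ/kT) = e^(−0) + e^(−2.4689) + e^(−3.5085) = 1.0000 + 0.084678 + 0.029942 = 1.1146.
⟨E⟩ = Σ Eᵢ e^(−Eᵢ/kT) / Z = (0·1.0000 + 43.7·0.084678 + 62.1·0.029942) / 1.1146 = 4.99 meV.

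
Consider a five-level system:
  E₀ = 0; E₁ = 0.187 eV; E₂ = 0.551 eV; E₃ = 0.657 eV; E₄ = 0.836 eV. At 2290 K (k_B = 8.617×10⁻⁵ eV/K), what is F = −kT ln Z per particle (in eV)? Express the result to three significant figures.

-0.0799 eV

k_BT = 8.617×10⁻⁵ × 2290 K = 0.19733 eV.
Eᵢ/kT = 0, 0.94765, 2.7923, 3.3294, 4.2366.
Z = Σ e^(−Eᵢ/kT) = e^(−0) + e^(−0.94765) + e^(−2.7923) + e^(−3.3294) + e^(−4.2366) = 1.0000 + 0.38765 + 0.061280 + 0.035815 + 0.014457 = 1.4992.
F = −kT ln Z = −0.19733 × ln(1.4992) = −0.19733 × 0.40493 = -0.0799 eV.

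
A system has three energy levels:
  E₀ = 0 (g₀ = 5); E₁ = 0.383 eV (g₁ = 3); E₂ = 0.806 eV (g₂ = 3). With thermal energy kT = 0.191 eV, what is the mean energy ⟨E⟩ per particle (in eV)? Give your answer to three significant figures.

0.0349 eV

Eᵢ/kT = 0, 2.0052, 4.2199.
Z = Σ gᵢe^(−Eᵢ/kT) = 5·e^(−0) + 3·e^(−2.0052) + 3·e^(−4.2199) = 5.0000 + 0.40390 + 0.044100 = 5.4480.
⟨E⟩ = Σ Eᵢ gᵢe^(−Eᵢ/kT) / Z = (0·5.0000 + 0.383·0.40390 + 0.806·0.044100) / 5.4480 = 0.0349 eV.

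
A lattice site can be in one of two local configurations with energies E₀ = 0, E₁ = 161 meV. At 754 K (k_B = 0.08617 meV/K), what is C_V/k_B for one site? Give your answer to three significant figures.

0.439

k_BT = 0.08617 × 754 K = 64.972 meV.
Eᵢ/kT = 0, 2.4780.
Z = Σ e^(−Eᵢ/kT) = e^(−0) + e^(−2.4780) = 1.0000 + 0.083911 = 1.0839.
⟨E⟩ = 12.464 meV, ⟨E²⟩ = 2006.7 meV².
C_V/k_B = (⟨E²⟩ − ⟨E⟩²)/(kT)² = (2006.7 − 155.35)/4221.4 = 0.439.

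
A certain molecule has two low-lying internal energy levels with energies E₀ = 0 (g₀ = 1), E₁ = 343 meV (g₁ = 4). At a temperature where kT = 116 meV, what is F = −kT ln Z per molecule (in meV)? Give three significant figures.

Eᵢ/kT = 0, 2.9569.
Z = Σ gᵢe^(−Eᵢ/kT) = 1·e^(−0) + 4·e^(−2.9569) = 1.0000 + 0.20792 = 1.2079.
F = −kT ln Z = −116 × ln(1.2079) = −116 × 0.18888 = -21.9 meV.

-21.9 meV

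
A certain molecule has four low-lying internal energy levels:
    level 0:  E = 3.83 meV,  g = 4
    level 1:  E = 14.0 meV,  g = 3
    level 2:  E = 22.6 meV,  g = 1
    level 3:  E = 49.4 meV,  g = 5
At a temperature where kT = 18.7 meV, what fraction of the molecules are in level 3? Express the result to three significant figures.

Eᵢ/kT = 0.20481, 0.74866, 1.2086, 2.6417.
Z = Σ gᵢe^(−Eᵢ/kT) = 4·e^(−0.20481) + 3·e^(−0.74866) + 1·e^(−1.2086) + 5·e^(−2.6417) = 3.2592 + 1.4190 + 0.29862 + 0.35620 = 5.3330.
P₃ = g₃ e^(−E₃/kT) / Z = 0.35620/5.3330 = 0.0668.

0.0668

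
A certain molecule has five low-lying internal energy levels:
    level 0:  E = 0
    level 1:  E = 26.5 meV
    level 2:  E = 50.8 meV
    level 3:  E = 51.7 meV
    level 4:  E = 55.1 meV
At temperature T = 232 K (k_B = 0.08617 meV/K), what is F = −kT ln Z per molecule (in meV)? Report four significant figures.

-7.882 meV

k_BT = 0.08617 × 232 K = 19.9914 meV.
Eᵢ/kT = 0, 1.32557, 2.54109, 2.58611, 2.75619.
Z = Σ e^(−Eᵢ/kT) = e^(−0) + e^(−1.32557) + e^(−2.54109) + e^(−2.58611) + e^(−2.75619) = 1.00000 + 0.265651 + 0.0787805 + 0.0753124 + 0.0635334 = 1.48328.
F = −kT ln Z = −19.9914 × ln(1.48328) = −19.9914 × 0.394256 = -7.882 meV.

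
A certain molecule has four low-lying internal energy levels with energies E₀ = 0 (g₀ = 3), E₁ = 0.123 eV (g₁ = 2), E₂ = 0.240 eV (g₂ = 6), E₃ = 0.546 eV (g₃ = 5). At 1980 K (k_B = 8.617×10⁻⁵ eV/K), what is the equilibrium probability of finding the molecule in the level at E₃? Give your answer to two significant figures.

k_BT = 8.617×10⁻⁵ × 1980 K = 0.1706 eV.
Eᵢ/kT = 0, 0.7210, 1.407, 3.200.
Z = Σ gᵢe^(−Eᵢ/kT) = 3·e^(−0) + 2·e^(−0.7210) + 6·e^(−1.407) + 5·e^(−3.200) = 3.000 + 0.9725 + 1.469 + 0.2038 = 5.645.
P₃ = g₃ e^(−E₃/kT) / Z = 0.2038/5.645 = 0.036.

0.036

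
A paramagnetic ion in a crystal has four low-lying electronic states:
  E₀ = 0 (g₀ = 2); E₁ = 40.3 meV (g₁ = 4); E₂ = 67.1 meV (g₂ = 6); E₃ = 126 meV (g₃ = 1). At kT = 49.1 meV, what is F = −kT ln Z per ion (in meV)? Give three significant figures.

Eᵢ/kT = 0, 0.82077, 1.3666, 2.5662.
Z = Σ gᵢe^(−Eᵢ/kT) = 2·e^(−0) + 4·e^(−0.82077) + 6·e^(−1.3666) + 1·e^(−2.5662) = 2.0000 + 1.7604 + 1.5298 + 0.076827 = 5.3670.
F = −kT ln Z = −49.1 × ln(5.3670) = −49.1 × 1.6803 = -82.5 meV.

-82.5 meV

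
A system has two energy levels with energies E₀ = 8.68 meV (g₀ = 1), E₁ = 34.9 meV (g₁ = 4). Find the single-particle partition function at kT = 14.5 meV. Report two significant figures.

Z = 0.91

Eᵢ/kT = 0.5986, 2.407.
Z = Σ gᵢe^(−Eᵢ/kT) = 1·e^(−0.5986) + 4·e^(−2.407) = 0.5496 + 0.3603 = 0.9099.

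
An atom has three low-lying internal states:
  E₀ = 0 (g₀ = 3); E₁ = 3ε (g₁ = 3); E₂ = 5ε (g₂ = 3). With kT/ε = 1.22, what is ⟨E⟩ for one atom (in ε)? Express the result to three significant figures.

0.308 ε

Eᵢ/kT = 0, 2.4590, 4.0984.
Z = Σ gᵢe^(−Eᵢ/kT) = 3·e^(−0) + 3·e^(−2.4590) + 3·e^(−4.0984) = 3.0000 + 0.25656 + 0.049798 = 3.3064.
⟨E⟩ = Σ Eᵢ gᵢe^(−Eᵢ/kT) / Z = (0·3.0000 + 3·0.25656 + 5·0.049798) / 3.3064 = 0.308 ε.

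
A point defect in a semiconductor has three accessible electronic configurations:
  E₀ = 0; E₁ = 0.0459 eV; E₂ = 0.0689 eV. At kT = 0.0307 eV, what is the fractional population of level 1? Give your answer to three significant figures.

Eᵢ/kT = 0, 1.4951, 2.2443.
Z = Σ e^(−Eᵢ/kT) = e^(−0) + e^(−1.4951) + e^(−2.2443) = 1.0000 + 0.22423 + 0.10600 = 1.3302.
P₁ = e^(−E₁/kT) / Z = 0.22423/1.3302 = 0.169.

0.169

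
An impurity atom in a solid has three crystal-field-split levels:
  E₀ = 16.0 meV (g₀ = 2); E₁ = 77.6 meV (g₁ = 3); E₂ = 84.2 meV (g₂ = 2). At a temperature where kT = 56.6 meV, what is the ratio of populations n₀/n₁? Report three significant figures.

n₀/n₁ = (g₀/g₁) exp[−(E₀−E₁)/kT] = (2/3) × exp(−(-61.6 meV)/(56.6 meV)) = (2/3) × exp(1.0883) = 1.98.

1.98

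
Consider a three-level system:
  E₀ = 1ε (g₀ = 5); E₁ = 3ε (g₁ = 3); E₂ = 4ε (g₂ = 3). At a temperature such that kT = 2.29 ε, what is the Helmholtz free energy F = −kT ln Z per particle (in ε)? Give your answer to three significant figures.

Eᵢ/kT = 0.43668, 1.3100, 1.7467.
Z = Σ gᵢe^(−Eᵢ/kT) = 5·e^(−0.43668) + 3·e^(−1.3100) + 3·e^(−1.7467) = 3.2309 + 0.80946 + 0.52305 = 4.5634.
F = −kT ln Z = −2.29 × ln(4.5634) = −2.29 × 1.5181 = -3.48 ε.

-3.48 ε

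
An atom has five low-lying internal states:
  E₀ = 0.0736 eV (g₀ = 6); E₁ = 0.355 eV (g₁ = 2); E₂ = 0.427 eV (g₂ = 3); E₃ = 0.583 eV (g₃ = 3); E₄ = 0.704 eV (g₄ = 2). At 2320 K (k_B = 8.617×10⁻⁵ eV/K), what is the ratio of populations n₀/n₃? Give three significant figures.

25.6

k_BT = 8.617×10⁻⁵ × 2320 K = 0.19991 eV.
n₀/n₃ = (g₀/g₃) exp[−(E₀−E₃)/kT] = (6/3) × exp(−(-0.5094 eV)/(0.19991 eV)) = (6/3) × exp(2.5481) = 25.6.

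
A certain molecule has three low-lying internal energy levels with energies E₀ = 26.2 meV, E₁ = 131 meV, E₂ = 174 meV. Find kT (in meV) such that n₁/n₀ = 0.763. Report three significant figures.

n₁/n₀ = exp[−(E₁−E₀)/kT] = 0.763.
⇒ (E₁−E₀)/kT = ln(1/0.763) = ln(1.3106) = 0.27049.
kT = 104.8 meV / 0.27049 = 387 meV.

387 meV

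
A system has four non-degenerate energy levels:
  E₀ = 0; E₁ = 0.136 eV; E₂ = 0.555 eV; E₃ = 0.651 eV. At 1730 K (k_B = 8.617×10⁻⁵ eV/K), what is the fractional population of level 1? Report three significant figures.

k_BT = 8.617×10⁻⁵ × 1730 K = 0.14907 eV.
Eᵢ/kT = 0, 0.91232, 3.7231, 4.3671.
Z = Σ e^(−Eᵢ/kT) = e^(−0) + e^(−0.91232) + e^(−3.7231) + e^(−4.3671) = 1.0000 + 0.40159 + 0.024159 + 0.012688 = 1.4384.
P₁ = e^(−E₁/kT) / Z = 0.40159/1.4384 = 0.279.

0.279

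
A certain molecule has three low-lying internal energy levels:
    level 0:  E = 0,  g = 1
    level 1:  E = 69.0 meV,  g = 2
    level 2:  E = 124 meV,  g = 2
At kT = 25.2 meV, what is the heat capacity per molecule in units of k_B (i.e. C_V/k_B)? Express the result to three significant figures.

Eᵢ/kT = 0, 2.7381, 4.9206.
Z = Σ gᵢe^(−Eᵢ/kT) = 1·e^(−0) + 2·e^(−2.7381) + 2·e^(−4.9206) = 1.0000 + 0.12939 + 0.014590 = 1.1440.
⟨E⟩ = 9.3856 meV, ⟨E²⟩ = 734.58 meV².
C_V/k_B = (⟨E²⟩ − ⟨E⟩²)/(kT)² = (734.58 − 88.089)/635.04 = 1.02.

1.02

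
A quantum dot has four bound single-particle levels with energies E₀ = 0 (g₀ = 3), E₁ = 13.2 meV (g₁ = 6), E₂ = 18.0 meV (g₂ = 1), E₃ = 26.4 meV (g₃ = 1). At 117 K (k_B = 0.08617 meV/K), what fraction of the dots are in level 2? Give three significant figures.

k_BT = 0.08617 × 117 K = 10.082 meV.
Eᵢ/kT = 0, 1.3093, 1.7854, 2.6185.
Z = Σ gᵢe^(−Eᵢ/kT) = 3·e^(−0) + 6·e^(−1.3093) + 1·e^(−1.7854) + 1·e^(−2.6185) = 3.0000 + 1.6201 + 0.16773 + 0.072912 = 4.8607.
P₂ = g₂ e^(−E₂/kT) / Z = 0.16773/4.8607 = 0.0345.

0.0345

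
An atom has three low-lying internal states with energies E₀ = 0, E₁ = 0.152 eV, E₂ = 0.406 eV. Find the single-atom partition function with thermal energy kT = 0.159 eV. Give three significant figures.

Z = 1.46

Eᵢ/kT = 0, 0.95597, 2.5535.
Z = Σ e^(−Eᵢ/kT) = e^(−0) + e^(−0.95597) + e^(−2.5535) = 1.0000 + 0.38444 + 0.077809 = 1.4622.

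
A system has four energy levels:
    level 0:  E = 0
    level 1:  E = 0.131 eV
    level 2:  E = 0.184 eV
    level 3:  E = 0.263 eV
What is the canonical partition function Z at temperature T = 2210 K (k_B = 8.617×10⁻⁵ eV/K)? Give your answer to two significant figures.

Z = 2.1

k_BT = 8.617×10⁻⁵ × 2210 K = 0.1904 eV.
Eᵢ/kT = 0, 0.6880, 0.9664, 1.381.
Z = Σ e^(−Eᵢ/kT) = e^(−0) + e^(−0.6880) + e^(−0.9664) + e^(−1.381) = 1.000 + 0.5026 + 0.3805 + 0.2513 = 2.134.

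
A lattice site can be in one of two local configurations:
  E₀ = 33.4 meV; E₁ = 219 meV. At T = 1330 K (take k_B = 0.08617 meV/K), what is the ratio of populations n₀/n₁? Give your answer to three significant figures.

k_BT = 0.08617 × 1330 K = 114.61 meV.
n₀/n₁ = exp[−(E₀−E₁)/kT] = exp(−(-185.6 meV)/(114.61 meV)) = exp(1.6194) = 5.05.

5.05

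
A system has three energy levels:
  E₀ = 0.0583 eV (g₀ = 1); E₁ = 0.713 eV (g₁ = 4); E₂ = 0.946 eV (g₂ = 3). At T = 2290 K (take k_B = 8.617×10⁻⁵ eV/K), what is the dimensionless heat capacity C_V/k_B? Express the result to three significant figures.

k_BT = 8.617×10⁻⁵ × 2290 K = 0.19733 eV.
Eᵢ/kT = 0.29544, 3.6132, 4.7940.
Z = Σ gᵢe^(−Eᵢ/kT) = 1·e^(−0.29544) + 4·e^(−3.6132) + 3·e^(−4.7940) = 0.74420 + 0.10786 + 0.024838 = 0.87690.
⟨E⟩ = 0.16397 eV, ⟨E²⟩ = 0.090763 eV².
C_V/k_B = (⟨E²⟩ − ⟨E⟩²)/(kT)² = (0.090763 − 0.026886)/0.038939 = 1.64.

1.64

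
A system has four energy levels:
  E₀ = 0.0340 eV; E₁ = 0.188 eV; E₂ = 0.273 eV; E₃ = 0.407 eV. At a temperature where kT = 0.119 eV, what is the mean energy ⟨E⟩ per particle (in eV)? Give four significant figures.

Eᵢ/kT = 0.285714, 1.57983, 2.29412, 3.42017.
Z = Σ e^(−Eᵢ/kT) = e^(−0.285714) + e^(−1.57983) + e^(−2.29412) + e^(−3.42017) = 0.751478 + 0.206010 + 0.100850 + 0.0327069 = 1.09104.
⟨E⟩ = Σ Eᵢ e^(−Eᵢ/kT) / Z = (0.0340·0.751478 + 0.188·0.206010 + 0.273·0.100850 + 0.407·0.0327069) / 1.09104 = 0.09635 eV.

0.09635 eV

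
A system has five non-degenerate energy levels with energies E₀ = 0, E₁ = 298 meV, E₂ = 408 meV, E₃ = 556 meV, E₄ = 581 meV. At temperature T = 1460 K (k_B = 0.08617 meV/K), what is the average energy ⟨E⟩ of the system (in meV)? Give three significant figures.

k_BT = 0.08617 × 1460 K = 125.81 meV.
Eᵢ/kT = 0, 2.3687, 3.2430, 4.4194, 4.6181.
Z = Σ e^(−Eᵢ/kT) = e^(−0) + e^(−2.3687) + e^(−3.2430) + e^(−4.4194) + e^(−4.6181) = 1.0000 + 0.093602 + 0.039047 + 0.012041 + 0.0098715 = 1.1546.
⟨E⟩ = Σ Eᵢ e^(−Eᵢ/kT) / Z = (0·1.0000 + 298·0.093602 + 408·0.039047 + 556·0.012041 + 581·0.0098715) / 1.1546 = 48.7 meV.

48.7 meV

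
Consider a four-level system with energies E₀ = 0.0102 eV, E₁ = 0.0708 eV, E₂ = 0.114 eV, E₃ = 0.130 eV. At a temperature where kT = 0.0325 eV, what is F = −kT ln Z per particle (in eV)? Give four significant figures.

Eᵢ/kT = 0.313846, 2.17846, 3.50769, 4.00000.
Z = Σ e^(−Eᵢ/kT) = e^(−0.313846) + e^(−2.17846) + e^(−3.50769) + e^(−4.00000) = 0.730632 + 0.113216 + 0.0299661 + 0.0183156 = 0.892130.
F = −kT ln Z = −0.0325 × ln(0.892130) = −0.0325 × -0.114143 = 0.003710 eV.

0.003710 eV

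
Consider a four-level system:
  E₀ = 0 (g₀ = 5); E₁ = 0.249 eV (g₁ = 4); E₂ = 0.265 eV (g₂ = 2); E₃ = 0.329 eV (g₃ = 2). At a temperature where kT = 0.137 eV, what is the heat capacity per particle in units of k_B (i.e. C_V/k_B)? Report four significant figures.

Eᵢ/kT = 0, 1.81752, 1.93431, 2.40146.
Z = Σ gᵢe^(−Eᵢ/kT) = 5·e^(−0) + 4·e^(−1.81752) + 2·e^(−1.93431) + 2·e^(−2.40146) = 5.00000 + 0.649712 + 0.289048 + 0.181171 = 6.11993.
⟨E⟩ = 0.0486903 eV, ⟨E²⟩ = 0.0131033 eV².
C_V/k_B = (⟨E²⟩ − ⟨E⟩²)/(kT)² = (0.0131033 − 0.00237075)/0.0187690 = 0.5718.

0.5718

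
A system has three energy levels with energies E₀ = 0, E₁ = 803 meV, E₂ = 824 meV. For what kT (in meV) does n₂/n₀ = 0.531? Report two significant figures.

1300 meV

n₂/n₀ = exp[−(E₂−E₀)/kT] = 0.531.
⇒ (E₂−E₀)/kT = ln(1/0.531) = ln(1.883) = 0.6329.
kT = 824 meV / 0.6329 = 1300 meV.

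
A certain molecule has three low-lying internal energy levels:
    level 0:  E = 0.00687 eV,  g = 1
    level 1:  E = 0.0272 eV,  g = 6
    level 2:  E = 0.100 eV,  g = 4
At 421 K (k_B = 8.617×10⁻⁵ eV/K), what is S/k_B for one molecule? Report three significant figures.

2.13

k_BT = 8.617×10⁻⁵ × 421 K = 0.036278 eV.
Eᵢ/kT = 0.18937, 0.74977, 2.7565.
Z = Σ gᵢe^(−Eᵢ/kT) = 1·e^(−0.18937) + 6·e^(−0.74977) + 4·e^(−2.7565) = 0.82748 + 2.8349 + 0.25405 = 3.9164.
⟨E⟩ = Σ EᵢPᵢ = 0.027627 eV.
S/k_B = ln Z + ⟨E⟩/kT = ln(3.9164) + 0.027627/0.036278 = 1.3652 + 0.76154 = 2.13.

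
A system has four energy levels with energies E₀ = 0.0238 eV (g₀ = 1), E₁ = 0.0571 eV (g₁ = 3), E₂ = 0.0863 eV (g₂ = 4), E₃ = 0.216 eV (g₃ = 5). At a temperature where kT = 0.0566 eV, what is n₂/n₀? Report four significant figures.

1.326

n₂/n₀ = (g₂/g₀) exp[−(E₂−E₀)/kT] = (4/1) × exp(−(0.0625 eV)/(0.0566 eV)) = (4/1) × exp(-1.10424) = 1.326.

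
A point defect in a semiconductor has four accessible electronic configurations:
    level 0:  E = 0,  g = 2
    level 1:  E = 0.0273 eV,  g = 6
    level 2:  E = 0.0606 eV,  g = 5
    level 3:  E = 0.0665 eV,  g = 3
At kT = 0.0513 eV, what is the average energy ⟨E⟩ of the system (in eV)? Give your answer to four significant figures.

0.03094 eV

Eᵢ/kT = 0, 0.532164, 1.18129, 1.29630.
Z = Σ gᵢe^(−Eᵢ/kT) = 2·e^(−0) + 6·e^(−0.532164) + 5·e^(−1.18129) + 3·e^(−1.29630) = 2.00000 + 3.52400 + 1.53441 + 0.820626 = 7.87904.
⟨E⟩ = Σ Eᵢ gᵢe^(−Eᵢ/kT) / Z = (0·2.00000 + 0.0273·3.52400 + 0.0606·1.53441 + 0.0665·0.820626) / 7.87904 = 0.03094 eV.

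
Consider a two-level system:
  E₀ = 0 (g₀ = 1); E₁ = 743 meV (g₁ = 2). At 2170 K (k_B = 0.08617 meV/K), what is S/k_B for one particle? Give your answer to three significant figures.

0.181

k_BT = 0.08617 × 2170 K = 186.99 meV.
Eᵢ/kT = 0, 3.9735.
Z = Σ gᵢe^(−Eᵢ/kT) = 1·e^(−0) + 2·e^(−3.9735) = 1.0000 + 0.037615 = 1.0376.
⟨E⟩ = Σ EᵢPᵢ = 26.935 meV.
S/k_B = ln Z + ⟨E⟩/kT = ln(1.0376) + 26.935/186.99 = 0.036910 + 0.14405 = 0.181.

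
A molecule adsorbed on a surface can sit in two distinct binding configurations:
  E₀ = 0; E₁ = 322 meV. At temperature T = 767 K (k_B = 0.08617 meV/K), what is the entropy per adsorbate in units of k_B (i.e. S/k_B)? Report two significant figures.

0.045

k_BT = 0.08617 × 767 K = 66.09 meV.
Eᵢ/kT = 0, 4.872.
Z = Σ e^(−Eᵢ/kT) = e^(−0) + e^(−4.872) = 1.000 + 0.007658 = 1.008.
⟨E⟩ = Σ EᵢPᵢ = 2.446 meV.
S/k_B = ln Z + ⟨E⟩/kT = ln(1.008) + 2.446/66.09 = 0.007968 + 0.03701 = 0.045.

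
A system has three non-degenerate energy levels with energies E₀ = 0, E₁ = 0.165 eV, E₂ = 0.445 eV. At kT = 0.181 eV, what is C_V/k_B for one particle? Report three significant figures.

0.422

Eᵢ/kT = 0, 0.91160, 2.4586.
Z = Σ e^(−Eᵢ/kT) = e^(−0) + e^(−0.91160) + e^(−2.4586) = 1.0000 + 0.40188 + 0.085555 = 1.4874.
⟨E⟩ = 0.070178 eV, ⟨E²⟩ = 0.018746 eV².
C_V/k_B = (⟨E²⟩ − ⟨E⟩²)/(kT)² = (0.018746 − 0.0049250)/0.032761 = 0.422.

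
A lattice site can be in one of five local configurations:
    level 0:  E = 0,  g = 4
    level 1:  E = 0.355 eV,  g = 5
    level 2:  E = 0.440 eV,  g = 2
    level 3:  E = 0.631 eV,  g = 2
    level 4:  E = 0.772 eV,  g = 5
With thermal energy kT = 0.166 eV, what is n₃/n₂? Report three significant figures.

n₃/n₂ = (g₃/g₂) exp[−(E₃−E₂)/kT] = (2/2) × exp(−(0.191 eV)/(0.166 eV)) = (2/2) × exp(-1.1506) = 0.316.

0.316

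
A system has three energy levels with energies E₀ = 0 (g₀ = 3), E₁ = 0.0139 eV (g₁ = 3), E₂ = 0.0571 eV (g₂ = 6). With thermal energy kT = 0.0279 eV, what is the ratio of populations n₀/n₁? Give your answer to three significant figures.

1.65

n₀/n₁ = (g₀/g₁) exp[−(E₀−E₁)/kT] = (3/3) × exp(−(-0.0139 eV)/(0.0279 eV)) = (3/3) × exp(0.49821) = 1.65.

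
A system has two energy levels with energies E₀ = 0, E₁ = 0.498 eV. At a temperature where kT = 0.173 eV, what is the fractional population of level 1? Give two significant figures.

Eᵢ/kT = 0, 2.879.
Z = Σ e^(−Eᵢ/kT) = e^(−0) + e^(−2.879) = 1.000 + 0.05619 = 1.056.
P₁ = e^(−E₁/kT) / Z = 0.05619/1.056 = 0.053.

0.053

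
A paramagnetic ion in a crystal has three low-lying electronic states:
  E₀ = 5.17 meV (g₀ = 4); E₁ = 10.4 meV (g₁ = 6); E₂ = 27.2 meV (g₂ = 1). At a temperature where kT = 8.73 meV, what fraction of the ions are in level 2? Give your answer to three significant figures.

Eᵢ/kT = 0.59221, 1.1913, 3.1157.
Z = Σ gᵢe^(−Eᵢ/kT) = 4·e^(−0.59221) + 6·e^(−1.1913) + 1·e^(−3.1157) = 2.2124 + 1.8230 + 0.044347 = 4.0797.
P₂ = g₂ e^(−E₂/kT) / Z = 0.044347/4.0797 = 0.0109.

0.0109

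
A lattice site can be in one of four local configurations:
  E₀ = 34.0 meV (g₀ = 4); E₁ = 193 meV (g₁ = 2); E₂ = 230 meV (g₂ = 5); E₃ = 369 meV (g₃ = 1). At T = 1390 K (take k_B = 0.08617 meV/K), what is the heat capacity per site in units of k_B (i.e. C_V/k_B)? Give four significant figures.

k_BT = 0.08617 × 1390 K = 119.776 meV.
Eᵢ/kT = 0.283863, 1.61134, 1.92025, 3.08075.
Z = Σ gᵢe^(−Eᵢ/kT) = 4·e^(−0.283863) + 2·e^(−1.61134) + 5·e^(−1.92025) + 1·e^(−3.08075) = 3.01148 + 0.399240 + 0.732852 + 0.0459248 = 4.18950.
⟨E⟩ = 87.1096 meV, ⟨E²⟩ = 15126.8 meV².
C_V/k_B = (⟨E²⟩ − ⟨E⟩²)/(kT)² = (15126.8 − 7588.08)/14346.3 = 0.5255.

0.5255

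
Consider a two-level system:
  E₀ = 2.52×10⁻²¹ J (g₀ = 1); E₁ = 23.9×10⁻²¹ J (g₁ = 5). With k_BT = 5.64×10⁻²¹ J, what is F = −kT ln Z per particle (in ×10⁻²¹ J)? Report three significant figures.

1.92 ×10⁻²¹ J

Eᵢ/kT = 0.44681, 4.2376.
Z = Σ gᵢe^(−Eᵢ/kT) = 1·e^(−0.44681) + 5·e^(−4.2376) = 0.63967 + 0.072211 = 0.71188.
F = −kT ln Z = −5.64 × ln(0.71188) = −5.64 × -0.33985 = 1.92 ×10⁻²¹ J.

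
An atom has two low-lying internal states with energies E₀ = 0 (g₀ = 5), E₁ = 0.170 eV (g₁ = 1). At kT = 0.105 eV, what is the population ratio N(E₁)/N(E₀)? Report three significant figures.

n₁/n₀ = (g₁/g₀) exp[−(E₁−E₀)/kT] = (1/5) × exp(−(0.170 eV)/(0.105 eV)) = (1/5) × exp(-1.6190) = 0.0396.

0.0396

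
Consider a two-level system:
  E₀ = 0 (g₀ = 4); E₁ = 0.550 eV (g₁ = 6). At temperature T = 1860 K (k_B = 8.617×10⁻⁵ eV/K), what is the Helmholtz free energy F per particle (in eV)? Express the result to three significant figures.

k_BT = 8.617×10⁻⁵ × 1860 K = 0.16028 eV.
Eᵢ/kT = 0, 3.4315.
Z = Σ gᵢe^(−Eᵢ/kT) = 4·e^(−0) + 6·e^(−3.4315) = 4.0000 + 0.19403 = 4.1940.
F = −kT ln Z = −0.16028 × ln(4.1940) = −0.16028 × 1.4337 = -0.230 eV.

-0.230 eV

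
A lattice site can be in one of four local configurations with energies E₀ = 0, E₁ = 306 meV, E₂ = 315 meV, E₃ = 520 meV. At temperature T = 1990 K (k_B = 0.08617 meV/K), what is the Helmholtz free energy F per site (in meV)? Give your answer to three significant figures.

-54.7 meV

k_BT = 0.08617 × 1990 K = 171.48 meV.
Eᵢ/kT = 0, 1.7845, 1.8369, 3.0324.
Z = Σ e^(−Eᵢ/kT) = e^(−0) + e^(−1.7845) + e^(−1.8369) + e^(−3.0324) = 1.0000 + 0.16788 + 0.15931 + 0.048200 = 1.3754.
F = −kT ln Z = −171.48 × ln(1.3754) = −171.48 × 0.31874 = -54.7 meV.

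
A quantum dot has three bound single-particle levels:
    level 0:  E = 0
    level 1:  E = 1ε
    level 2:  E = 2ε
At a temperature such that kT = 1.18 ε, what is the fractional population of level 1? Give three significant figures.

0.266

Eᵢ/kT = 0, 0.84746, 1.6949.
Z = Σ e^(−Eᵢ/kT) = e^(−0) + e^(−0.84746) + e^(−1.6949) = 1.0000 + 0.42850 + 0.18362 = 1.6121.
P₁ = e^(−E₁/kT) / Z = 0.42850/1.6121 = 0.266.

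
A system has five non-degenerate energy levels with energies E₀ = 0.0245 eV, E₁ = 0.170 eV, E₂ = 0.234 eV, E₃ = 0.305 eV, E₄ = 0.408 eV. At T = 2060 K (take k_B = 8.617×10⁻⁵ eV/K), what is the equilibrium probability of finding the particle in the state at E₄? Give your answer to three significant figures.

k_BT = 8.617×10⁻⁵ × 2060 K = 0.17751 eV.
Eᵢ/kT = 0.13802, 0.95769, 1.3182, 1.7182, 2.2985.
Z = Σ e^(−Eᵢ/kT) = e^(−0.13802) + e^(−0.95769) + e^(−1.3182) + e^(−1.7182) + e^(−2.2985) = 0.87108 + 0.38378 + 0.26762 + 0.17939 + 0.10041 = 1.8023.
P₄ = e^(−E₄/kT) / Z = 0.10041/1.8023 = 0.0557.

0.0557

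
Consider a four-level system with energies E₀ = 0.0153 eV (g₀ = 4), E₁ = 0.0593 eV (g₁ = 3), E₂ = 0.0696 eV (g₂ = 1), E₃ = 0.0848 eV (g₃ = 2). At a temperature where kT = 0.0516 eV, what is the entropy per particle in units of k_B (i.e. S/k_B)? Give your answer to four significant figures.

2.167

Eᵢ/kT = 0.296512, 1.14922, 1.34884, 1.64341.
Z = Σ gᵢe^(−Eᵢ/kT) = 4·e^(−0.296512) + 3·e^(−1.14922) + 1·e^(−1.34884) + 2·e^(−1.64341) = 2.97363 + 0.950652 + 0.259541 + 0.386639 = 4.57046.
⟨E⟩ = Σ EᵢPᵢ = 0.0334149 eV.
S/k_B = ln Z + ⟨E⟩/kT = ln(4.57046) + 0.0334149/0.0516 = 1.51961 + 0.647576 = 2.167.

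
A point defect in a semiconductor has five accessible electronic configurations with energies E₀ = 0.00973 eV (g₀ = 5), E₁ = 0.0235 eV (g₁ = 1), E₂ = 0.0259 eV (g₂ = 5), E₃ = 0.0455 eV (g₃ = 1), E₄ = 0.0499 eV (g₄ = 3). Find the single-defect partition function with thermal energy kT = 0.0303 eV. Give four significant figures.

Z = 7.015

Eᵢ/kT = 0.321122, 0.775578, 0.854785, 1.50165, 1.64686.
Z = Σ gᵢe^(−Eᵢ/kT) = 5·e^(−0.321122) + 1·e^(−0.775578) + 5·e^(−0.854785) + 1·e^(−1.50165) + 3·e^(−1.64686) = 3.62667 + 0.460438 + 2.12687 + 0.222762 + 0.577962 = 7.01470.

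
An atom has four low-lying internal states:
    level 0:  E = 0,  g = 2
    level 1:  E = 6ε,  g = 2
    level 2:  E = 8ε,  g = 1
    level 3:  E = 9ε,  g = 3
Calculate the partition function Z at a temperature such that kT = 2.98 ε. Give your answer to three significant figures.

Eᵢ/kT = 0, 2.0134, 2.6846, 3.0201.
Z = Σ gᵢe^(−Eᵢ/kT) = 2·e^(−0) + 2·e^(−2.0134) + 1·e^(−2.6846) + 3·e^(−3.0201) = 2.0000 + 0.26707 + 0.068248 + 0.14639 = 2.4817.

Z = 2.48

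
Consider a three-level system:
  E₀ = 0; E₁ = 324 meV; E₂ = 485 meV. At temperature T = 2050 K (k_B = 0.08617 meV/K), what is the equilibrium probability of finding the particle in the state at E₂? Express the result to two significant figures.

0.052

k_BT = 0.08617 × 2050 K = 176.6 meV.
Eᵢ/kT = 0, 1.835, 2.746.
Z = Σ e^(−Eᵢ/kT) = e^(−0) + e^(−1.835) + e^(−2.746) = 1.000 + 0.1596 + 0.06418 = 1.224.
P₂ = e^(−E₂/kT) / Z = 0.06418/1.224 = 0.052.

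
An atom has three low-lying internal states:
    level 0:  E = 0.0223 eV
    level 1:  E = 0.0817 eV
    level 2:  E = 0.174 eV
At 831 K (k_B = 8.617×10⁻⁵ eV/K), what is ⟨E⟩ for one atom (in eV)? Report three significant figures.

0.0507 eV

k_BT = 8.617×10⁻⁵ × 831 K = 0.071607 eV.
Eᵢ/kT = 0.31142, 1.1409, 2.4299.
Z = Σ e^(−Eᵢ/kT) = e^(−0.31142) + e^(−1.1409) + e^(−2.4299) = 0.73241 + 0.31953 + 0.088046 = 1.1400.
⟨E⟩ = Σ Eᵢ e^(−Eᵢ/kT) / Z = (0.0223·0.73241 + 0.0817·0.31953 + 0.174·0.088046) / 1.1400 = 0.0507 eV.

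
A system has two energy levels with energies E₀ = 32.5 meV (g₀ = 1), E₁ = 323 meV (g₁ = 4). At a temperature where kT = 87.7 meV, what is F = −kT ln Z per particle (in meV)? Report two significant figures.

Eᵢ/kT = 0.3706, 3.683.
Z = Σ gᵢe^(−Eᵢ/kT) = 1·e^(−0.3706) + 4·e^(−3.683) = 0.6903 + 0.1006 = 0.7909.
F = −kT ln Z = −87.7 × ln(0.7909) = −87.7 × -0.2346 = 21 meV.

21 meV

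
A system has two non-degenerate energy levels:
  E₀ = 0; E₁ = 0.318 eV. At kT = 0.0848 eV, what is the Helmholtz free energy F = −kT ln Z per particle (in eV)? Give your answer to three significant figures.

Eᵢ/kT = 0, 3.7500.
Z = Σ e^(−Eᵢ/kT) = e^(−0) + e^(−3.7500) = 1.0000 + 0.023518 = 1.0235.
F = −kT ln Z = −0.0848 × ln(1.0235) = −0.0848 × 0.023228 = -0.00197 eV.

-0.00197 eV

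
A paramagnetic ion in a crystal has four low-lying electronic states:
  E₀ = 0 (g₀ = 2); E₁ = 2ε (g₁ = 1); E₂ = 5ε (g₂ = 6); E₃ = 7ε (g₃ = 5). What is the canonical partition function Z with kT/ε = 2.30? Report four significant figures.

Eᵢ/kT = 0, 0.869565, 2.17391, 3.04348.
Z = Σ gᵢe^(−Eᵢ/kT) = 2·e^(−0) + 1·e^(−0.869565) + 6·e^(−2.17391) + 5·e^(−3.04348) = 2.00000 + 0.419134 + 0.682392 + 0.238344 = 3.33987.

Z = 3.340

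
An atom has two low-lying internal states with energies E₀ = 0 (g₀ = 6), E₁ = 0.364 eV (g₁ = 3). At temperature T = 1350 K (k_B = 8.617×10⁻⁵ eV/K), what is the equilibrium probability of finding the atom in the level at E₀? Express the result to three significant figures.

k_BT = 8.617×10⁻⁵ × 1350 K = 0.11633 eV.
Eᵢ/kT = 0, 3.1290.
Z = Σ gᵢe^(−Eᵢ/kT) = 6·e^(−0) + 3·e^(−3.1290) = 6.0000 + 0.13128 = 6.1313.
P₀ = g₀ e^(−E₀/kT) / Z = 6.0000/6.1313 = 0.979.

0.979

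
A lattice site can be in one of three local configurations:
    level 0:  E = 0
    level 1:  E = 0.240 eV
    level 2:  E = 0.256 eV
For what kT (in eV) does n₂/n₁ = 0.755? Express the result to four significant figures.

0.05693 eV

n₂/n₁ = exp[−(E₂−E₁)/kT] = 0.755.
⇒ (E₂−E₁)/kT = ln(1/0.755) = ln(1.32450) = 0.281035.
kT = 0.016 eV / 0.281035 = 0.05693 eV.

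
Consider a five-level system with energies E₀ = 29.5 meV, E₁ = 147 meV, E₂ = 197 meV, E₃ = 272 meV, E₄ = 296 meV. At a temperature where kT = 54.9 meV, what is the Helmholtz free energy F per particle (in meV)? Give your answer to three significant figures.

20.2 meV

Eᵢ/kT = 0.53734, 2.6776, 3.5883, 4.9545, 5.3916.
Z = Σ e^(−Eᵢ/kT) = e^(−0.53734) + e^(−2.6776) + e^(−3.5883) + e^(−4.9545) + e^(−5.3916) = 0.58430 + 0.068728 + 0.027645 + 0.0070516 + 0.0045547 = 0.69228.
F = −kT ln Z = −54.9 × ln(0.69228) = −54.9 × -0.36776 = 20.2 meV.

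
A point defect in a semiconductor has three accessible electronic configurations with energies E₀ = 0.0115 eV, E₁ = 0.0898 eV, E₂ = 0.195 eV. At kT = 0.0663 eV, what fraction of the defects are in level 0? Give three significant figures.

0.730

Eᵢ/kT = 0.17345, 1.3544, 2.9412.
Z = Σ e^(−Eᵢ/kT) = e^(−0.17345) + e^(−1.3544) + e^(−2.9412) = 0.84076 + 0.25810 + 0.052802 = 1.1517.
P₀ = e^(−E₀/kT) / Z = 0.84076/1.1517 = 0.730.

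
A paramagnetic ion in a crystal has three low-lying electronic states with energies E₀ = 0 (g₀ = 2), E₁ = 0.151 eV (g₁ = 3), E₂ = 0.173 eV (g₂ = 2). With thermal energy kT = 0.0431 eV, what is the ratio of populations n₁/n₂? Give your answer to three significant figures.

2.50

n₁/n₂ = (g₁/g₂) exp[−(E₁−E₂)/kT] = (3/2) × exp(−(-0.022 eV)/(0.0431 eV)) = (3/2) × exp(0.51044) = 2.50.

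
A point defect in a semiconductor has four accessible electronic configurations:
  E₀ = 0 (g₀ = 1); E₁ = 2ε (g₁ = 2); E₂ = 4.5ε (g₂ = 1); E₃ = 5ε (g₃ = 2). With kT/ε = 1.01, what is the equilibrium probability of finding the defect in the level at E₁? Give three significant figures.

0.212

Eᵢ/kT = 0, 1.9802, 4.4554, 4.9505.
Z = Σ gᵢe^(−Eᵢ/kT) = 1·e^(−0) + 2·e^(−1.9802) + 1·e^(−4.4554) + 2·e^(−4.9505) = 1.0000 + 0.27608 + 0.011616 + 0.014160 = 1.3019.
P₁ = g₁ e^(−E₁/kT) / Z = 0.27608/1.3019 = 0.212.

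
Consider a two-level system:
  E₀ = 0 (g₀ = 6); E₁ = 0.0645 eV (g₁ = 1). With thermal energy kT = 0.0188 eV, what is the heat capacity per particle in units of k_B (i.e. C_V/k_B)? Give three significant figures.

0.0628

Eᵢ/kT = 0, 3.4309.
Z = Σ gᵢe^(−Eᵢ/kT) = 6·e^(−0) + 1·e^(−3.4309) = 6.0000 + 0.032358 = 6.0324.
⟨E⟩ = 0.00034598 eV, ⟨E²⟩ = 0.000022316 eV².
C_V/k_B = (⟨E²⟩ − ⟨E⟩²)/(kT)² = (0.000022316 − 0.00000011970)/0.00035344 = 0.0628.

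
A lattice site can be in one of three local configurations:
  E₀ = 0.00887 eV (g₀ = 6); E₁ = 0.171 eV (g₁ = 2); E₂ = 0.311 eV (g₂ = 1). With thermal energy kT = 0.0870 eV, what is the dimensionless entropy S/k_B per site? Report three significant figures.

1.96

Eᵢ/kT = 0.10195, 1.9655, 3.5747.
Z = Σ gᵢe^(−Eᵢ/kT) = 6·e^(−0.10195) + 2·e^(−1.9655) + 1·e^(−3.5747) = 5.4184 + 0.28017 + 0.028024 = 5.7266.
⟨E⟩ = Σ EᵢPᵢ = 0.018281 eV.
S/k_B = ln Z + ⟨E⟩/kT = ln(5.7266) + 0.018281/0.0870 = 1.7451 + 0.21013 = 1.96.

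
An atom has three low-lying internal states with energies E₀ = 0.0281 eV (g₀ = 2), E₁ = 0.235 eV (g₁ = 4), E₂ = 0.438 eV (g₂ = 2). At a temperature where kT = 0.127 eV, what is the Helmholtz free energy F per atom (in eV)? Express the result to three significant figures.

-0.106 eV

Eᵢ/kT = 0.22126, 1.8504, 3.4488.
Z = Σ gᵢe^(−Eᵢ/kT) = 2·e^(−0.22126) + 4·e^(−1.8504) + 2·e^(−3.4488) = 1.6030 + 0.62870 + 0.063568 = 2.2953.
F = −kT ln Z = −0.127 × ln(2.2953) = −0.127 × 0.83086 = -0.106 eV.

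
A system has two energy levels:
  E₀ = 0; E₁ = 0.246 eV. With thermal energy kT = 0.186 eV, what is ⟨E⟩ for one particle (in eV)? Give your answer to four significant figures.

0.05176 eV

Eᵢ/kT = 0, 1.32258.
Z = Σ e^(−Eᵢ/kT) = e^(−0) + e^(−1.32258) = 1.00000 + 0.266447 = 1.26645.
⟨E⟩ = Σ Eᵢ e^(−Eᵢ/kT) / Z = (0·1.00000 + 0.246·0.266447) / 1.26645 = 0.05176 eV.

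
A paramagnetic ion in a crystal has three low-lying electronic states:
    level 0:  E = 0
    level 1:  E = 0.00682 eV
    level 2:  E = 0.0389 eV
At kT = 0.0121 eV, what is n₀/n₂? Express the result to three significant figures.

24.9

n₀/n₂ = exp[−(E₀−E₂)/kT] = exp(−(-0.0389 eV)/(0.0121 eV)) = exp(3.2149) = 24.9.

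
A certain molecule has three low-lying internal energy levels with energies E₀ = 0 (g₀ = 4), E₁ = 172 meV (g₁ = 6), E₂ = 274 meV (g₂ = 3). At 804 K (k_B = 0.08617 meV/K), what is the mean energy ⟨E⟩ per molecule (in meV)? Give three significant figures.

k_BT = 0.08617 × 804 K = 69.281 meV.
Eᵢ/kT = 0, 2.4826, 3.9549.
Z = Σ gᵢe^(−Eᵢ/kT) = 4·e^(−0) + 6·e^(−2.4826) + 3·e^(−3.9549) = 4.0000 + 0.50115 + 0.057482 = 4.5586.
⟨E⟩ = Σ Eᵢ gᵢe^(−Eᵢ/kT) / Z = (0·4.0000 + 172·0.50115 + 274·0.057482) / 4.5586 = 22.4 meV.

22.4 meV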